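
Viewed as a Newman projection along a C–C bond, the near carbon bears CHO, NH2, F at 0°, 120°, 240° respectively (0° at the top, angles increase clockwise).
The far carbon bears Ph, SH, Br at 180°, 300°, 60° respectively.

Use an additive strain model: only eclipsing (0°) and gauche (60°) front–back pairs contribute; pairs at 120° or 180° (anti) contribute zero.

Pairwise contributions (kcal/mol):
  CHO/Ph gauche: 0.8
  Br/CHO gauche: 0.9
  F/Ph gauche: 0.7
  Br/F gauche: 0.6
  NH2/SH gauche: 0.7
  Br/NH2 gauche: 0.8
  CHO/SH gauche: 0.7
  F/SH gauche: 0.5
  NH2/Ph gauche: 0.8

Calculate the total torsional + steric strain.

This conformer (staggered): CHO–SH gauche, CHO–Br gauche, NH2–Ph gauche, NH2–Br gauche, F–Ph gauche, F–SH gauche; 0.7 + 0.9 + 0.8 + 0.8 + 0.7 + 0.5 = 4.4 kcal/mol.

4.4 kcal/mol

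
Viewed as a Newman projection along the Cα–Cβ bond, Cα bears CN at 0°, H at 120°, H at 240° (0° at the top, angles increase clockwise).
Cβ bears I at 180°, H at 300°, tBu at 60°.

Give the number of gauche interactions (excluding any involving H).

Non-H gauche pairs: CN(0°)/tBu(60°) — 1 interaction.

1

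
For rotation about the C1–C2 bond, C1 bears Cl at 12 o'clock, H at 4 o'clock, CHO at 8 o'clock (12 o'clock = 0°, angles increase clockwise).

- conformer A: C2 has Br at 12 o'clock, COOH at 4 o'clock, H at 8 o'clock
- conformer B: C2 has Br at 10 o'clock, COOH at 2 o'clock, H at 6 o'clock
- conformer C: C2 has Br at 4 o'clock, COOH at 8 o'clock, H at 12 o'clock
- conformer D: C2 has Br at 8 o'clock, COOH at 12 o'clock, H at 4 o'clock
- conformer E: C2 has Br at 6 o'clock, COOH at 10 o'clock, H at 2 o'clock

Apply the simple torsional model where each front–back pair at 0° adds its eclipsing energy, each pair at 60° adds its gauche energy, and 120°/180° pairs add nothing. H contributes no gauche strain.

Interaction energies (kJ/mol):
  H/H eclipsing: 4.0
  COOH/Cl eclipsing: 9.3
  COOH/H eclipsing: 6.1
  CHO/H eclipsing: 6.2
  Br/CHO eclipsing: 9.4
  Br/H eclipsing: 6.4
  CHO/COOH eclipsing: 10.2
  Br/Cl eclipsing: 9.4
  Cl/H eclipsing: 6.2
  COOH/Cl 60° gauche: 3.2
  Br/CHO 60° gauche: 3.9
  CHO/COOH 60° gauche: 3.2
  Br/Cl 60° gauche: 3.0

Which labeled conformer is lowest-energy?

B

A is eclipsed. Cl at 0° is eclipsed with Br at 0° (9.4); H at 120° is eclipsed with COOH at 120° (6.1); CHO at 240° is eclipsed with H at 240° (6.2). Total 21.7 kJ/mol.
B is staggered. Cl at 0° is gauche with Br at 300° (3.0); Cl at 0° is gauche with COOH at 60° (3.2); CHO at 240° is gauche with Br at 300° (3.9). Total 10.1 kJ/mol.
C is eclipsed. Cl at 0° is eclipsed with H at 0° (6.2); H at 120° is eclipsed with Br at 120° (6.4); CHO at 240° is eclipsed with COOH at 240° (10.2). Total 22.8 kJ/mol.
D is eclipsed. Cl at 0° is eclipsed with COOH at 0° (9.3); H at 120° is eclipsed with H at 120° (4.0); CHO at 240° is eclipsed with Br at 240° (9.4). Total 22.7 kJ/mol.
E is staggered. Cl at 0° is gauche with COOH at 300° (3.2); CHO at 240° is gauche with Br at 180° (3.9); CHO at 240° is gauche with COOH at 300° (3.2). Total 10.3 kJ/mol.
B has the lowest total (10.1 kJ/mol).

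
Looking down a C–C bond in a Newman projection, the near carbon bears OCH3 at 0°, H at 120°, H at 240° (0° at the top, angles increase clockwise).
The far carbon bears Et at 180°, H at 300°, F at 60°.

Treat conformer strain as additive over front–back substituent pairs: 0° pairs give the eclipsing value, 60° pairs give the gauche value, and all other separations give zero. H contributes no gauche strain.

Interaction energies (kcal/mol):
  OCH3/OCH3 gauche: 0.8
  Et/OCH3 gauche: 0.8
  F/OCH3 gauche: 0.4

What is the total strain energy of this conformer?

0.4 kcal/mol

This conformer (staggered): OCH3(0°)/F(60°) gauche 0.4 → 0.4 kcal/mol.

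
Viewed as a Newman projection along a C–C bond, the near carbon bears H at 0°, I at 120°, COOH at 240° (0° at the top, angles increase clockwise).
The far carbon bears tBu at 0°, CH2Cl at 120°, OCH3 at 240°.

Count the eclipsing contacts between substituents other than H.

2

Non-H eclipsing pairs: I(120°)/CH2Cl(120°); COOH(240°)/OCH3(240°) — 2 interactions.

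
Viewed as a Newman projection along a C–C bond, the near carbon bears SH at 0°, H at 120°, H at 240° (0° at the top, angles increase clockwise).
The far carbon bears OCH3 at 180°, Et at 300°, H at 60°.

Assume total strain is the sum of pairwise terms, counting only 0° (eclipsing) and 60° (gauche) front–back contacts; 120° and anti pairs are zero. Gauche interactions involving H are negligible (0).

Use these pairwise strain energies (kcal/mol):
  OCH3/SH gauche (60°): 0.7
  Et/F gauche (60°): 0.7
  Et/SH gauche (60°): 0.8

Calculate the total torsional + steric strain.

0.8 kcal/mol

This conformer (staggered): SH–Et gauche; 0.8 = 0.8 kcal/mol.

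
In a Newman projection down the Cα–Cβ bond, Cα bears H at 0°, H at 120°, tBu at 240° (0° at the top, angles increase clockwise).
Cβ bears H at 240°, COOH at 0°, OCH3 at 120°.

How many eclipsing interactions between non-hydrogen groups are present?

Every eclipsing pair involves H, so the count is 0.

0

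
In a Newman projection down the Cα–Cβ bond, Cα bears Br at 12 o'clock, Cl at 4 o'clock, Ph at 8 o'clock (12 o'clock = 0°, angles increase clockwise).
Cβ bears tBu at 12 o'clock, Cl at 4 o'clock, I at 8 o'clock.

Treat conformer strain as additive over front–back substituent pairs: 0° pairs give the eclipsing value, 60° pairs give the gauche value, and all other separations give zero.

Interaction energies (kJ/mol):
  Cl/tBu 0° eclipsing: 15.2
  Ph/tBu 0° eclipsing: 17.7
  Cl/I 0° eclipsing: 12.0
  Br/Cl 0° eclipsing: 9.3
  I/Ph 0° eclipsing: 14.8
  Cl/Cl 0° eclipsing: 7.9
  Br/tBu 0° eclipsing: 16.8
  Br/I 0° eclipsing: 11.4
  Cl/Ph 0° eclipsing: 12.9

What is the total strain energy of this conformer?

This conformer is eclipsed. Br at 0° is eclipsed with tBu at 0° (16.8); Cl at 120° is eclipsed with Cl at 120° (7.9); Ph at 240° is eclipsed with I at 240° (14.8). Total 39.5 kJ/mol.

39.5 kJ/mol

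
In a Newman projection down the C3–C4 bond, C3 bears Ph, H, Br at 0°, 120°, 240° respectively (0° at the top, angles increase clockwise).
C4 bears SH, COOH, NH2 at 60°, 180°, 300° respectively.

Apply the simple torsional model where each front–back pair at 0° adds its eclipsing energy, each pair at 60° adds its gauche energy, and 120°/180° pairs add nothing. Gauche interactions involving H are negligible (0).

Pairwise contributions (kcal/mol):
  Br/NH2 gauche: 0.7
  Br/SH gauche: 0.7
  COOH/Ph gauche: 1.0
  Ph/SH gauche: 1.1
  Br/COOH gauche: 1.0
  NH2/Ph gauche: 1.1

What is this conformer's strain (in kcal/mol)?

This conformer (staggered): Ph–SH gauche, Ph–NH2 gauche, Br–COOH gauche, Br–NH2 gauche; 1.1 + 1.1 + 1.0 + 0.7 = 3.9 kcal/mol.

3.9 kcal/mol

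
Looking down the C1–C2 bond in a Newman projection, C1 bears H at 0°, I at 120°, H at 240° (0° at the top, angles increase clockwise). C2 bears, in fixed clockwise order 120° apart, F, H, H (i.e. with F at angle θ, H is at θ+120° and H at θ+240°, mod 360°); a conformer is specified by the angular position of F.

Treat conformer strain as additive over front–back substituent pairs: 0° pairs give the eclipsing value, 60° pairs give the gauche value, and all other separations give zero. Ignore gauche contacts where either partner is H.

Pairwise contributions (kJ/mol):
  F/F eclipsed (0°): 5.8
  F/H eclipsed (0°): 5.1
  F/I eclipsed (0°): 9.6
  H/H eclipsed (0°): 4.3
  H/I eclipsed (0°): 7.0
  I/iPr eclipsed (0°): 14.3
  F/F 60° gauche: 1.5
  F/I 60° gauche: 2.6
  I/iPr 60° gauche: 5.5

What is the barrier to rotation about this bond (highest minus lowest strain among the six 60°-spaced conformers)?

F at 0° (eclipsed): H(0°)/F(0°) eclipsed 5.1; I(120°)/H(120°) eclipsed 7.0; H(240°)/H(240°) eclipsed 4.3 → 16.4 kJ/mol.
F at 60° (staggered): I(120°)/F(60°) gauche 2.6 → 2.6 kJ/mol.
F at 120° (eclipsed): H(0°)/H(0°) eclipsed 4.3; I(120°)/F(120°) eclipsed 9.6; H(240°)/H(240°) eclipsed 4.3 → 18.2 kJ/mol.
F at 180° (staggered): I(120°)/F(180°) gauche 2.6 → 2.6 kJ/mol.
F at 240° (eclipsed): H(0°)/H(0°) eclipsed 4.3; I(120°)/H(120°) eclipsed 7.0; H(240°)/F(240°) eclipsed 5.1 → 16.4 kJ/mol.
F at 300° (staggered): no non-H gauche contacts → 0.0 kJ/mol.
Max at 120° (18.2 kJ/mol), min at 300° (0.0 kJ/mol); barrier = 18.2 kJ/mol.

18.2 kJ/mol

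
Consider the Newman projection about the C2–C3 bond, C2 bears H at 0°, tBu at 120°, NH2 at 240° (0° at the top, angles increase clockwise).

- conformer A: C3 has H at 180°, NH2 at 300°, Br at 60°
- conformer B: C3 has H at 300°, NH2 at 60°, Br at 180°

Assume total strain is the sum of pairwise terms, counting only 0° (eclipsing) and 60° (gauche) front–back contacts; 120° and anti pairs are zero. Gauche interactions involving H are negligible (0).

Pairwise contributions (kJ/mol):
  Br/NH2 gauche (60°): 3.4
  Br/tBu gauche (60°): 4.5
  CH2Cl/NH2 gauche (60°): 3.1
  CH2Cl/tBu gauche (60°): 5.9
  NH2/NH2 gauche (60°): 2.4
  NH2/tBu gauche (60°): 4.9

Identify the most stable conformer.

A (staggered): tBu(120°)/Br(60°) gauche 4.5; NH2(240°)/NH2(300°) gauche 2.4 → 6.9 kJ/mol.
B (staggered): tBu(120°)/NH2(60°) gauche 4.9; tBu(120°)/Br(180°) gauche 4.5; NH2(240°)/Br(180°) gauche 3.4 → 12.8 kJ/mol.
A has the lowest total (6.9 kJ/mol).

A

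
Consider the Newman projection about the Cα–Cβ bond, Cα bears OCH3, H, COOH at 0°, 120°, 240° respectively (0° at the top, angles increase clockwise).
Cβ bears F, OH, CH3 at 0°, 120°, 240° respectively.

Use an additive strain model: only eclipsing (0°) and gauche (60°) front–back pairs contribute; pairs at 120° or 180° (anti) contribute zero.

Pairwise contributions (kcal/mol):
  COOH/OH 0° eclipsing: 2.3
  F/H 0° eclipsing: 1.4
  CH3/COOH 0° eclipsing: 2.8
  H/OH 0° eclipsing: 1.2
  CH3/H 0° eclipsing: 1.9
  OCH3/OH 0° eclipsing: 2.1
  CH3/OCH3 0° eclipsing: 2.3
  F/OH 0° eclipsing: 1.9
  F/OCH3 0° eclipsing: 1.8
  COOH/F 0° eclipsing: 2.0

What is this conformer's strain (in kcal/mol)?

This conformer (eclipsed): OCH3–F eclipsed, H–OH eclipsed, COOH–CH3 eclipsed; 1.8 + 1.2 + 2.8 = 5.8 kcal/mol.

5.8 kcal/mol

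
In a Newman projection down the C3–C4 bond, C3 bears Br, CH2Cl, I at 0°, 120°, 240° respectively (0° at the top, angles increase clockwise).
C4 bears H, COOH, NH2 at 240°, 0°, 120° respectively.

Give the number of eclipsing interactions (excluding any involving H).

2

Non-H eclipsing pairs: Br(0°)/COOH(0°); CH2Cl(120°)/NH2(120°) — 2 interactions.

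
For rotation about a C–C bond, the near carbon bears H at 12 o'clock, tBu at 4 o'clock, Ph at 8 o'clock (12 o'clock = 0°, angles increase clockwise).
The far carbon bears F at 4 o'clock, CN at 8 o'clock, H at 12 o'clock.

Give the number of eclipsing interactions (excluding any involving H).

Non-H eclipsing pairs: tBu(120°)/F(120°); Ph(240°)/CN(240°) — 2 interactions.

2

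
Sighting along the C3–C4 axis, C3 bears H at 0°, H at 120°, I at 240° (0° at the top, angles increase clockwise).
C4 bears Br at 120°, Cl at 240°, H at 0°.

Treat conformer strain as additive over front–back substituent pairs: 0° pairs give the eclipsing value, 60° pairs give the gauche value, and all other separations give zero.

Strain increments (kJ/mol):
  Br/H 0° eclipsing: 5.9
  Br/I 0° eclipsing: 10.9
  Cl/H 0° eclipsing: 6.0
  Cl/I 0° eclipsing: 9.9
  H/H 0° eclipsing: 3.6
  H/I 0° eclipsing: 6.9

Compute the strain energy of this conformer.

19.4 kJ/mol

This conformer (eclipsed): H(0°)/H(0°) eclipsed 3.6; H(120°)/Br(120°) eclipsed 5.9; I(240°)/Cl(240°) eclipsed 9.9 → 19.4 kJ/mol.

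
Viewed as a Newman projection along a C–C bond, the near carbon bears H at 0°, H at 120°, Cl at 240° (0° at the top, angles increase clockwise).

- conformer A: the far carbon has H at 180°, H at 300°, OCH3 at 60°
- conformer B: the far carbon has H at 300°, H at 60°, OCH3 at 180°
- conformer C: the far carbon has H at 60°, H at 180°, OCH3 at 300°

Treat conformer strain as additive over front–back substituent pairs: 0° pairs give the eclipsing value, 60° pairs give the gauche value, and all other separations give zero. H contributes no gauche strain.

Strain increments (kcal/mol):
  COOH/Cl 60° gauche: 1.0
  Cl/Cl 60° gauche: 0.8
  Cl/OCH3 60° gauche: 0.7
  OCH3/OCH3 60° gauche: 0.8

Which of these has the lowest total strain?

A

A (staggered): no non-H gauche contacts → 0.0 kcal/mol.
B (staggered): Cl(240°)/OCH3(180°) gauche 0.7 → 0.7 kcal/mol.
C (staggered): Cl(240°)/OCH3(300°) gauche 0.7 → 0.7 kcal/mol.
A has the lowest total (0.0 kcal/mol).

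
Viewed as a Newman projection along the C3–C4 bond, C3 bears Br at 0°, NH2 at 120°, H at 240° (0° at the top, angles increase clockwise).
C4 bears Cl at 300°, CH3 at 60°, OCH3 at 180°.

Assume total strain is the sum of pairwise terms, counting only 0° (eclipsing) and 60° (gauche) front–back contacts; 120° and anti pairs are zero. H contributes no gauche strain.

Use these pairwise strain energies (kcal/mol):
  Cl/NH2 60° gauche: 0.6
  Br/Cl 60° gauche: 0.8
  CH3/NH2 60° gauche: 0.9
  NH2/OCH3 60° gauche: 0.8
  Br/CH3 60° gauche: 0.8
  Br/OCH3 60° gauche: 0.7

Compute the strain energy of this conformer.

This conformer (staggered): Br–Cl gauche, Br–CH3 gauche, NH2–CH3 gauche, NH2–OCH3 gauche; 0.8 + 0.8 + 0.9 + 0.8 = 3.3 kcal/mol.

3.3 kcal/mol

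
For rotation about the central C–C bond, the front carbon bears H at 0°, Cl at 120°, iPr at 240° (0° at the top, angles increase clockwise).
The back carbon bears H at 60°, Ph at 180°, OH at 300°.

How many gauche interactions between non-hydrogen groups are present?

Non-H gauche pairs: Cl(120°)/Ph(180°); iPr(240°)/Ph(180°); iPr(240°)/OH(300°) — 3 interactions.

3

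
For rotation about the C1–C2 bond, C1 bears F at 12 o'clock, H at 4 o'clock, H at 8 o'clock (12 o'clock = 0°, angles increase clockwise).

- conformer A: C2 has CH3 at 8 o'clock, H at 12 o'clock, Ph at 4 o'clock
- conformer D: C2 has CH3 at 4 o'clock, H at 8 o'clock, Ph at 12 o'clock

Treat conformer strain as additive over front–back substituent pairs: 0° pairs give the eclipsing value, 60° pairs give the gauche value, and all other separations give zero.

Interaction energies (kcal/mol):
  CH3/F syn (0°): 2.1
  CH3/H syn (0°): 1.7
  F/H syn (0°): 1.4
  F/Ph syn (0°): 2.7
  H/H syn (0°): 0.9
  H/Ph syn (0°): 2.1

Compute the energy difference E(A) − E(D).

A (eclipsed): F(0°)/H(0°) eclipsed 1.4; H(120°)/Ph(120°) eclipsed 2.1; H(240°)/CH3(240°) eclipsed 1.7 → 5.2 kcal/mol.
D (eclipsed): F(0°)/Ph(0°) eclipsed 2.7; H(120°)/CH3(120°) eclipsed 1.7; H(240°)/H(240°) eclipsed 0.9 → 5.3 kcal/mol.
E(A) − E(D) = 5.2 − 5.3 = -0.1 kcal/mol.

-0.1 kcal/mol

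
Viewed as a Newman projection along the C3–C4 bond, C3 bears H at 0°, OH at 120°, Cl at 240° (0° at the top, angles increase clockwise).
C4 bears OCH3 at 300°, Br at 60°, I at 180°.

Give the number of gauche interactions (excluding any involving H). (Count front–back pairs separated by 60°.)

4

Non-H gauche pairs: OH(120°)/Br(60°); OH(120°)/I(180°); Cl(240°)/OCH3(300°); Cl(240°)/I(180°) — 4 interactions.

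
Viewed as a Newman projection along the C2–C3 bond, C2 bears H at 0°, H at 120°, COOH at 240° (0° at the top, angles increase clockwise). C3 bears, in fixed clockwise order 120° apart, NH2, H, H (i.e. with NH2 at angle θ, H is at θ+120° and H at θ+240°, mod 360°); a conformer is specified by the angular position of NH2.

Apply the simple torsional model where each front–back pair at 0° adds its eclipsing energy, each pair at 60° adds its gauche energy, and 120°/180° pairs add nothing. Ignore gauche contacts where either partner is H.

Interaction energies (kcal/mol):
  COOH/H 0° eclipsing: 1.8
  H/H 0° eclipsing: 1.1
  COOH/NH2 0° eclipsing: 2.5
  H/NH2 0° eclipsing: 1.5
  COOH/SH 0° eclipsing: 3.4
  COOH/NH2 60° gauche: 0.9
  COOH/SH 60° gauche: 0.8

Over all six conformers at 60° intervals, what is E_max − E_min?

4.7 kcal/mol

NH2 at 0° (eclipsed): H(0°)/NH2(0°) eclipsed 1.5; H(120°)/H(120°) eclipsed 1.1; COOH(240°)/H(240°) eclipsed 1.8 → 4.4 kcal/mol.
NH2 at 60° (staggered): no non-H gauche contacts → 0.0 kcal/mol.
NH2 at 120° (eclipsed): H(0°)/H(0°) eclipsed 1.1; H(120°)/NH2(120°) eclipsed 1.5; COOH(240°)/H(240°) eclipsed 1.8 → 4.4 kcal/mol.
NH2 at 180° (staggered): COOH(240°)/NH2(180°) gauche 0.9 → 0.9 kcal/mol.
NH2 at 240° (eclipsed): H(0°)/H(0°) eclipsed 1.1; H(120°)/H(120°) eclipsed 1.1; COOH(240°)/NH2(240°) eclipsed 2.5 → 4.7 kcal/mol.
NH2 at 300° (staggered): COOH(240°)/NH2(300°) gauche 0.9 → 0.9 kcal/mol.
Max at 240° (4.7 kcal/mol), min at 60° (0.0 kcal/mol); barrier = 4.7 kcal/mol.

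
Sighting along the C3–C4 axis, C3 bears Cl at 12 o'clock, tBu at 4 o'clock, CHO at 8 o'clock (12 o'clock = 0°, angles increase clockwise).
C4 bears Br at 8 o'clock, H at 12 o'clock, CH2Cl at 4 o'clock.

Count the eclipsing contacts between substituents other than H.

2

Non-H eclipsing pairs: tBu(120°)/CH2Cl(120°); CHO(240°)/Br(240°) — 2 interactions.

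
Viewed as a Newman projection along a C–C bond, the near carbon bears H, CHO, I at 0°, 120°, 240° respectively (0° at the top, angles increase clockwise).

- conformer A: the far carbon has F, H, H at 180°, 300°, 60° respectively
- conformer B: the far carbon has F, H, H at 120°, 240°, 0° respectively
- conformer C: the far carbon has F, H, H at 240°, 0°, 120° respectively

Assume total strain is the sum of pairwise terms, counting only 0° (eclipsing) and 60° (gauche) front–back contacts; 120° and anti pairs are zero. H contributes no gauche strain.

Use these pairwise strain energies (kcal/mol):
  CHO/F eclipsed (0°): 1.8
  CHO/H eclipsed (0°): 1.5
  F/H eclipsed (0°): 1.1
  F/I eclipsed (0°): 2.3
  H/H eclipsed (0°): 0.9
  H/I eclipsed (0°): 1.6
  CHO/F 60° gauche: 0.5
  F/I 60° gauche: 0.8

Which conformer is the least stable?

A (staggered): CHO(120°)/F(180°) gauche 0.5; I(240°)/F(180°) gauche 0.8 → 1.3 kcal/mol.
B (eclipsed): H(0°)/H(0°) eclipsed 0.9; CHO(120°)/F(120°) eclipsed 1.8; I(240°)/H(240°) eclipsed 1.6 → 4.3 kcal/mol.
C (eclipsed): H(0°)/H(0°) eclipsed 0.9; CHO(120°)/H(120°) eclipsed 1.5; I(240°)/F(240°) eclipsed 2.3 → 4.7 kcal/mol.
C has the highest total (4.7 kcal/mol).

C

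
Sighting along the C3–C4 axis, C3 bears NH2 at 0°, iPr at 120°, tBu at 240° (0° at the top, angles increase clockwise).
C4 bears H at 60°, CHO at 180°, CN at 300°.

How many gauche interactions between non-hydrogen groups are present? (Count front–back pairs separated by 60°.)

4

Non-H gauche pairs: NH2(0°)/CN(300°); iPr(120°)/CHO(180°); tBu(240°)/CHO(180°); tBu(240°)/CN(300°) — 4 interactions.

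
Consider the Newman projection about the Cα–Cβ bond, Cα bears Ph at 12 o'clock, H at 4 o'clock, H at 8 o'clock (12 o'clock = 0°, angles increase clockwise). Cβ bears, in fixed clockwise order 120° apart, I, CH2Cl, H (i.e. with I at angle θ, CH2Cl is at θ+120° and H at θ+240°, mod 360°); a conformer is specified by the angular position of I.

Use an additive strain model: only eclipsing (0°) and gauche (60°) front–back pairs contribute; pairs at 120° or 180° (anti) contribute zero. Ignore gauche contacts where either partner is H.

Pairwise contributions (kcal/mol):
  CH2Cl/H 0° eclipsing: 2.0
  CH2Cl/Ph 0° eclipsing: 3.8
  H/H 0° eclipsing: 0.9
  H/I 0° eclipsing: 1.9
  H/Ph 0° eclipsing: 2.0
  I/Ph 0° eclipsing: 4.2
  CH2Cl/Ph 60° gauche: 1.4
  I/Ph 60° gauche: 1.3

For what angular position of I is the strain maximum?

I at 0° (eclipsed): Ph–I eclipsed, H–CH2Cl eclipsed, H–H eclipsed; 4.2 + 2.0 + 0.9 = 7.1 kcal/mol.
I at 60° (staggered): Ph–I gauche; 1.3 = 1.3 kcal/mol.
I at 120° (eclipsed): Ph–H eclipsed, H–I eclipsed, H–CH2Cl eclipsed; 2.0 + 1.9 + 2.0 = 5.9 kcal/mol.
I at 180° (staggered): Ph–CH2Cl gauche; 1.4 = 1.4 kcal/mol.
I at 240° (eclipsed): Ph–CH2Cl eclipsed, H–H eclipsed, H–I eclipsed; 3.8 + 0.9 + 1.9 = 6.6 kcal/mol.
I at 300° (staggered): Ph–I gauche, Ph–CH2Cl gauche; 1.3 + 1.4 = 2.7 kcal/mol.
The maximum (7.1 kcal/mol) occurs with I at 0°.

0°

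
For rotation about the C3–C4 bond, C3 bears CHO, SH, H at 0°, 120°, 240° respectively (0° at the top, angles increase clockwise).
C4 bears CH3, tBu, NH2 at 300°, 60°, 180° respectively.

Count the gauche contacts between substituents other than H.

4

Non-H gauche pairs: CHO(0°)/CH3(300°); CHO(0°)/tBu(60°); SH(120°)/tBu(60°); SH(120°)/NH2(180°) — 4 interactions.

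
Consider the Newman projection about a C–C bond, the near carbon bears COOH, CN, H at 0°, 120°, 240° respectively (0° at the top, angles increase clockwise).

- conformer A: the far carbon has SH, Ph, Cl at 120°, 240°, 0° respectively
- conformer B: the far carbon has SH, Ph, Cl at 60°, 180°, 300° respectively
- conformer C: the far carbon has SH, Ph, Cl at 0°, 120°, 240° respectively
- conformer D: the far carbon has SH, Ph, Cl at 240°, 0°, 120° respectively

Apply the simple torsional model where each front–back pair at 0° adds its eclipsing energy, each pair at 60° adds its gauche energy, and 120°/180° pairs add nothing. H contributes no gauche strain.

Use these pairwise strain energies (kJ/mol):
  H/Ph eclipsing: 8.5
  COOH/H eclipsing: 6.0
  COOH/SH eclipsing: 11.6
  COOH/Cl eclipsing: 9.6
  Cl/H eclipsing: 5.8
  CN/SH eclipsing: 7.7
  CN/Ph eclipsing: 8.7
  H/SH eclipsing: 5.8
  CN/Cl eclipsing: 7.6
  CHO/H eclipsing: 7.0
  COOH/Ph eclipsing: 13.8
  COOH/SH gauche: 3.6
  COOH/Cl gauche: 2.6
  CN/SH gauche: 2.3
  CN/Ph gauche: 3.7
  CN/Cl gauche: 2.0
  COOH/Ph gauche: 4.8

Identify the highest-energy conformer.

D

A (eclipsed): COOH(0°)/Cl(0°) eclipsed 9.6; CN(120°)/SH(120°) eclipsed 7.7; H(240°)/Ph(240°) eclipsed 8.5 → 25.8 kJ/mol.
B (staggered): COOH(0°)/SH(60°) gauche 3.6; COOH(0°)/Cl(300°) gauche 2.6; CN(120°)/SH(60°) gauche 2.3; CN(120°)/Ph(180°) gauche 3.7 → 12.2 kJ/mol.
C (eclipsed): COOH(0°)/SH(0°) eclipsed 11.6; CN(120°)/Ph(120°) eclipsed 8.7; H(240°)/Cl(240°) eclipsed 5.8 → 26.1 kJ/mol.
D (eclipsed): COOH(0°)/Ph(0°) eclipsed 13.8; CN(120°)/Cl(120°) eclipsed 7.6; H(240°)/SH(240°) eclipsed 5.8 → 27.2 kJ/mol.
D has the highest total (27.2 kJ/mol).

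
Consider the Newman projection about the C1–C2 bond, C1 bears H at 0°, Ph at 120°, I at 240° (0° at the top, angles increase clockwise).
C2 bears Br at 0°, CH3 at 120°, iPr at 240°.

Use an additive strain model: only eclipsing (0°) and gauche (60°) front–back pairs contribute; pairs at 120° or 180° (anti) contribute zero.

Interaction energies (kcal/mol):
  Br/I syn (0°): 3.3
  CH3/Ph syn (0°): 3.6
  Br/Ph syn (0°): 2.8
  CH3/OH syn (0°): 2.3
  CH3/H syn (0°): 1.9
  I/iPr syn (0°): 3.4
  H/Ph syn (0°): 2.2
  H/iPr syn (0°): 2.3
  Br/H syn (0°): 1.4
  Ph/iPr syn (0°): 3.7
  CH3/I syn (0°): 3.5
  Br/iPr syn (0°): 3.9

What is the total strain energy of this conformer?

This conformer (eclipsed): H–Br eclipsed, Ph–CH3 eclipsed, I–iPr eclipsed; 1.4 + 3.6 + 3.4 = 8.4 kcal/mol.

8.4 kcal/mol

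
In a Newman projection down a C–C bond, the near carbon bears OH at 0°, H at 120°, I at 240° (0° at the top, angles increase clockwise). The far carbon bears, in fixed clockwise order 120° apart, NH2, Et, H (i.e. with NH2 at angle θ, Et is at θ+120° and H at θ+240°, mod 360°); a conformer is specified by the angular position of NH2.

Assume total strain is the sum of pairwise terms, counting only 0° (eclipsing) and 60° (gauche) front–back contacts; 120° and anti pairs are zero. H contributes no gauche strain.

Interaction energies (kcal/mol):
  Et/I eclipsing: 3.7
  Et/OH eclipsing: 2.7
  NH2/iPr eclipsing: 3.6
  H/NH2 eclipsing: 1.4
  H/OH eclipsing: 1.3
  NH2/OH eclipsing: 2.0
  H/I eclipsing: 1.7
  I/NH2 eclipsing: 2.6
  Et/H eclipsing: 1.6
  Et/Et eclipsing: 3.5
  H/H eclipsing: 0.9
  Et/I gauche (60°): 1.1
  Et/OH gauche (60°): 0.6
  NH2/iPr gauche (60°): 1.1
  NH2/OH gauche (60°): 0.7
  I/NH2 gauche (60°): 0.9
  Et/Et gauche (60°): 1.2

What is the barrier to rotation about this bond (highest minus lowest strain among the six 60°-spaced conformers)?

NH2 at 0° is eclipsed. OH at 0° is eclipsed with NH2 at 0° (2.0); H at 120° is eclipsed with Et at 120° (1.6); I at 240° is eclipsed with H at 240° (1.7). Total 5.3 kcal/mol.
NH2 at 60° is staggered. OH at 0° is gauche with NH2 at 60° (0.7); I at 240° is gauche with Et at 180° (1.1). Total 1.8 kcal/mol.
NH2 at 120° is eclipsed. OH at 0° is eclipsed with H at 0° (1.3); H at 120° is eclipsed with NH2 at 120° (1.4); I at 240° is eclipsed with Et at 240° (3.7). Total 6.4 kcal/mol.
NH2 at 180° is staggered. OH at 0° is gauche with Et at 300° (0.6); I at 240° is gauche with NH2 at 180° (0.9); I at 240° is gauche with Et at 300° (1.1). Total 2.6 kcal/mol.
NH2 at 240° is eclipsed. OH at 0° is eclipsed with Et at 0° (2.7); H at 120° is eclipsed with H at 120° (0.9); I at 240° is eclipsed with NH2 at 240° (2.6). Total 6.2 kcal/mol.
NH2 at 300° is staggered. OH at 0° is gauche with NH2 at 300° (0.7); OH at 0° is gauche with Et at 60° (0.6); I at 240° is gauche with NH2 at 300° (0.9). Total 2.2 kcal/mol.
Max at 120° (6.4 kcal/mol), min at 60° (1.8 kcal/mol); barrier = 4.6 kcal/mol.

4.6 kcal/mol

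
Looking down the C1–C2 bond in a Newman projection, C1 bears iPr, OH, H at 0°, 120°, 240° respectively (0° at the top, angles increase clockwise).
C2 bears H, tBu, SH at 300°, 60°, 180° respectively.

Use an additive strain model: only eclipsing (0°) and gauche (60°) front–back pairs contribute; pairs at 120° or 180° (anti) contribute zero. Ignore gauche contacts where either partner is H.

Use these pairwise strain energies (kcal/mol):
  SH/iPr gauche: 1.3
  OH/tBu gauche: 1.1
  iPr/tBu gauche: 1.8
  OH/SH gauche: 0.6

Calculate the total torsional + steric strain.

3.5 kcal/mol

This conformer is staggered. iPr at 0° is gauche with tBu at 60° (1.8); OH at 120° is gauche with tBu at 60° (1.1); OH at 120° is gauche with SH at 180° (0.6). Total 3.5 kcal/mol.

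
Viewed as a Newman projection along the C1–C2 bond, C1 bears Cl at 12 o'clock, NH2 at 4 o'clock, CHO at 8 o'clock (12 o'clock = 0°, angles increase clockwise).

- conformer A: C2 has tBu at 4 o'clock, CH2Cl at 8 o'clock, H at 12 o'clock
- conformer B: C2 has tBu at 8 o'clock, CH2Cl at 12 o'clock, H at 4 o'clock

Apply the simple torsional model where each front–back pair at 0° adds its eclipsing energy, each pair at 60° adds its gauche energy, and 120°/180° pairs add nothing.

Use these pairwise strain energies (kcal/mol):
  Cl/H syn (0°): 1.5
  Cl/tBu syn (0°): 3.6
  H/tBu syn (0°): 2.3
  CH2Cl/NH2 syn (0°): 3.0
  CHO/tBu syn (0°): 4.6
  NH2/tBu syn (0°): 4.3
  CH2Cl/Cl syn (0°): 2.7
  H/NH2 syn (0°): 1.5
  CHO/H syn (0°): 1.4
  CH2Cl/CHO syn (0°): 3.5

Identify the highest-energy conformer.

A

A (eclipsed): Cl(0°)/H(0°) eclipsed 1.5; NH2(120°)/tBu(120°) eclipsed 4.3; CHO(240°)/CH2Cl(240°) eclipsed 3.5 → 9.3 kcal/mol.
B (eclipsed): Cl(0°)/CH2Cl(0°) eclipsed 2.7; NH2(120°)/H(120°) eclipsed 1.5; CHO(240°)/tBu(240°) eclipsed 4.6 → 8.8 kcal/mol.
A has the highest total (9.3 kcal/mol).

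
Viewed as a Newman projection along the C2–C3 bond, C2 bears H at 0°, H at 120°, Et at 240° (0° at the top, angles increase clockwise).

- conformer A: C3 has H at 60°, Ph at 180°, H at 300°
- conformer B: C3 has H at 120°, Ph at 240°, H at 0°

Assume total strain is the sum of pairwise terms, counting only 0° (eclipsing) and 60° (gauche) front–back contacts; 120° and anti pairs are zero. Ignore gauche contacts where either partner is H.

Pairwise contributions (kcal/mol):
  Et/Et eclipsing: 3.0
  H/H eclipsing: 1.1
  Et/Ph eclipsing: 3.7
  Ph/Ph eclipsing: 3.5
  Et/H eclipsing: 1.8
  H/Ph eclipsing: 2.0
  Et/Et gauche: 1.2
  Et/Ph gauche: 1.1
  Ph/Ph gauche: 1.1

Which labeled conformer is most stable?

A (staggered): Et(240°)/Ph(180°) gauche 1.1 → 1.1 kcal/mol.
B (eclipsed): H(0°)/H(0°) eclipsed 1.1; H(120°)/H(120°) eclipsed 1.1; Et(240°)/Ph(240°) eclipsed 3.7 → 5.9 kcal/mol.
A has the lowest total (1.1 kcal/mol).

A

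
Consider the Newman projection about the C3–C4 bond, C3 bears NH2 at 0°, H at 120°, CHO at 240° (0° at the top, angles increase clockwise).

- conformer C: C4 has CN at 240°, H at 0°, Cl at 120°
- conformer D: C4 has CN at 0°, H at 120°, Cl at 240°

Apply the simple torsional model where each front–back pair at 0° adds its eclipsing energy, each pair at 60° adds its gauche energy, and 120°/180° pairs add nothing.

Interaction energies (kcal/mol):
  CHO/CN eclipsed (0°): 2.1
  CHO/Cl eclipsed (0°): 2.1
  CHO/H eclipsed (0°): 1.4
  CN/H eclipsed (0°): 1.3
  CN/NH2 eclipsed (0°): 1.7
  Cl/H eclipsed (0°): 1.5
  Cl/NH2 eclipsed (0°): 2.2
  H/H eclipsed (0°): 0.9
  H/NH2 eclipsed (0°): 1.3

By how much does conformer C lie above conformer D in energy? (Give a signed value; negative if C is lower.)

C (eclipsed): NH2–H eclipsed, H–Cl eclipsed, CHO–CN eclipsed; 1.3 + 1.5 + 2.1 = 4.9 kcal/mol.
D (eclipsed): NH2–CN eclipsed, H–H eclipsed, CHO–Cl eclipsed; 1.7 + 0.9 + 2.1 = 4.7 kcal/mol.
E(C) − E(D) = 4.9 − 4.7 = +0.2 kcal/mol.

+0.2 kcal/mol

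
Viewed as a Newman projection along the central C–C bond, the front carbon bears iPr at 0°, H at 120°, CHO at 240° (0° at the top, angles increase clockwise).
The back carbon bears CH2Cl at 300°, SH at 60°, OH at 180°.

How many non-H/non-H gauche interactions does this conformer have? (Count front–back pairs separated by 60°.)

4

Non-H gauche pairs: iPr(0°)/CH2Cl(300°); iPr(0°)/SH(60°); CHO(240°)/CH2Cl(300°); CHO(240°)/OH(180°) — 4 interactions.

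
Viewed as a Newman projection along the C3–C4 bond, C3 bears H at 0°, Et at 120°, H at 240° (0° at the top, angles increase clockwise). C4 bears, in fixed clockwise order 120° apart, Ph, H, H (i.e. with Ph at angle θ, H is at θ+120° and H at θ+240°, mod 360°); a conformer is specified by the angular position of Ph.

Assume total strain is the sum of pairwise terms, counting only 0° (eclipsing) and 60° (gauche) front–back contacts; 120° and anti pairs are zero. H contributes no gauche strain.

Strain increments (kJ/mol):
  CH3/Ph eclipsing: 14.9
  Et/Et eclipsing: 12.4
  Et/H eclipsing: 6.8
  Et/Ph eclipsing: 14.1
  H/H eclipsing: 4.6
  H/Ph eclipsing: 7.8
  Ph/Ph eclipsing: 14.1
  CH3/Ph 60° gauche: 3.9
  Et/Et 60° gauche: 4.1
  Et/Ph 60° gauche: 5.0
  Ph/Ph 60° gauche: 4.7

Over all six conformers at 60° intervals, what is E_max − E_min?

23.3 kJ/mol

Ph at 0° (eclipsed): H(0°)/Ph(0°) eclipsed 7.8; Et(120°)/H(120°) eclipsed 6.8; H(240°)/H(240°) eclipsed 4.6 → 19.2 kJ/mol.
Ph at 60° (staggered): Et(120°)/Ph(60°) gauche 5.0 → 5.0 kJ/mol.
Ph at 120° (eclipsed): H(0°)/H(0°) eclipsed 4.6; Et(120°)/Ph(120°) eclipsed 14.1; H(240°)/H(240°) eclipsed 4.6 → 23.3 kJ/mol.
Ph at 180° (staggered): Et(120°)/Ph(180°) gauche 5.0 → 5.0 kJ/mol.
Ph at 240° (eclipsed): H(0°)/H(0°) eclipsed 4.6; Et(120°)/H(120°) eclipsed 6.8; H(240°)/Ph(240°) eclipsed 7.8 → 19.2 kJ/mol.
Ph at 300° (staggered): no non-H gauche contacts → 0.0 kJ/mol.
Max at 120° (23.3 kJ/mol), min at 300° (0.0 kJ/mol); barrier = 23.3 kJ/mol.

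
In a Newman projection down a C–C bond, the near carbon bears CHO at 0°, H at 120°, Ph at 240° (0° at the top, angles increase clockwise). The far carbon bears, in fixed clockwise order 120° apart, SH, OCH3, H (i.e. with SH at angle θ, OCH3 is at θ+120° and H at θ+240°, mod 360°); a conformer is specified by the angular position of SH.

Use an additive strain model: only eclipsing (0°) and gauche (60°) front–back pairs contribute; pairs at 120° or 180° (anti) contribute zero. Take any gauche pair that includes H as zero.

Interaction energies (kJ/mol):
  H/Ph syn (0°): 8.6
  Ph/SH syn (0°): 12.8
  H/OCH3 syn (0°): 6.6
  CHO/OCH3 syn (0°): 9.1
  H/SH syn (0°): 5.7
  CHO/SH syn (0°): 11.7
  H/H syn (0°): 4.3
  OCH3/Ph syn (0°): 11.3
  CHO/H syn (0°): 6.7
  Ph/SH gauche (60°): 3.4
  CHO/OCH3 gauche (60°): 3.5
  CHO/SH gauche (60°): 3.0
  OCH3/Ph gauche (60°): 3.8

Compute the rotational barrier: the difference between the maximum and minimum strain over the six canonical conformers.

SH at 0° is eclipsed. CHO at 0° is eclipsed with SH at 0° (11.7); H at 120° is eclipsed with OCH3 at 120° (6.6); Ph at 240° is eclipsed with H at 240° (8.6). Total 26.9 kJ/mol.
SH at 60° is staggered. CHO at 0° is gauche with SH at 60° (3.0); Ph at 240° is gauche with OCH3 at 180° (3.8). Total 6.8 kJ/mol.
SH at 120° is eclipsed. CHO at 0° is eclipsed with H at 0° (6.7); H at 120° is eclipsed with SH at 120° (5.7); Ph at 240° is eclipsed with OCH3 at 240° (11.3). Total 23.7 kJ/mol.
SH at 180° is staggered. CHO at 0° is gauche with OCH3 at 300° (3.5); Ph at 240° is gauche with SH at 180° (3.4); Ph at 240° is gauche with OCH3 at 300° (3.8). Total 10.7 kJ/mol.
SH at 240° is eclipsed. CHO at 0° is eclipsed with OCH3 at 0° (9.1); H at 120° is eclipsed with H at 120° (4.3); Ph at 240° is eclipsed with SH at 240° (12.8). Total 26.2 kJ/mol.
SH at 300° is staggered. CHO at 0° is gauche with SH at 300° (3.0); CHO at 0° is gauche with OCH3 at 60° (3.5); Ph at 240° is gauche with SH at 300° (3.4). Total 9.9 kJ/mol.
Max at 0° (26.9 kJ/mol), min at 60° (6.8 kJ/mol); barrier = 20.1 kJ/mol.

20.1 kJ/mol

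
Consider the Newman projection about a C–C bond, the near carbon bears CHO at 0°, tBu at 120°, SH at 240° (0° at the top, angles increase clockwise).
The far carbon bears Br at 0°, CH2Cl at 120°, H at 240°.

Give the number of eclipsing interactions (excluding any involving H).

2

Non-H eclipsing pairs: CHO(0°)/Br(0°); tBu(120°)/CH2Cl(120°) — 2 interactions.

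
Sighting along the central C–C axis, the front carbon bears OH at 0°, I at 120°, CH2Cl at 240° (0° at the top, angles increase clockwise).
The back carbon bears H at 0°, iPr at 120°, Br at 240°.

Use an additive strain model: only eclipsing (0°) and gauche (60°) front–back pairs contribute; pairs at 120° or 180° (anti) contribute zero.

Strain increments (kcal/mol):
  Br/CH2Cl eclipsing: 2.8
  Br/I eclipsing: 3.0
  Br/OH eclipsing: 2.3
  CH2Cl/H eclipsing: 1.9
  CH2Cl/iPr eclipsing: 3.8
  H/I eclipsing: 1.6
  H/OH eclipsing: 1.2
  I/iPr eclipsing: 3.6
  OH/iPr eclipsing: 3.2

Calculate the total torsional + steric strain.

7.6 kcal/mol

This conformer (eclipsed): OH–H eclipsed, I–iPr eclipsed, CH2Cl–Br eclipsed; 1.2 + 3.6 + 2.8 = 7.6 kcal/mol.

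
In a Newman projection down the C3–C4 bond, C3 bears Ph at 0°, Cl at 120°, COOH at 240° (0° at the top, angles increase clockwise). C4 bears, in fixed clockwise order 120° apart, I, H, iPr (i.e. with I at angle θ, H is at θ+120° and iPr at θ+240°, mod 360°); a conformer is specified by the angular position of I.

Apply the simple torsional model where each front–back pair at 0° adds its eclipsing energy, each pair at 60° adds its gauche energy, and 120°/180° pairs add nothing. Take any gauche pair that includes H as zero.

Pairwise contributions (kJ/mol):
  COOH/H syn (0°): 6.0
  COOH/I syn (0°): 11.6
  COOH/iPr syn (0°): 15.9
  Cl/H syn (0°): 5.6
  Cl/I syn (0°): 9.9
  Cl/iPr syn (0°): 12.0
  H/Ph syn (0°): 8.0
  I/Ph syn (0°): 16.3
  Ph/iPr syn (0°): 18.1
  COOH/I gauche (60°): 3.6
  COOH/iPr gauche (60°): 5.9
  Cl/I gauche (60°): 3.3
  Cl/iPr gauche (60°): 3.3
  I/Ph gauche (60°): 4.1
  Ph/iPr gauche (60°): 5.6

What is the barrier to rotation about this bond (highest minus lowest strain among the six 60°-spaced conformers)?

22.0 kJ/mol

I at 0° is eclipsed. Ph at 0° is eclipsed with I at 0° (16.3); Cl at 120° is eclipsed with H at 120° (5.6); COOH at 240° is eclipsed with iPr at 240° (15.9). Total 37.8 kJ/mol.
I at 60° is staggered. Ph at 0° is gauche with I at 60° (4.1); Ph at 0° is gauche with iPr at 300° (5.6); Cl at 120° is gauche with I at 60° (3.3); COOH at 240° is gauche with iPr at 300° (5.9). Total 18.9 kJ/mol.
I at 120° is eclipsed. Ph at 0° is eclipsed with iPr at 0° (18.1); Cl at 120° is eclipsed with I at 120° (9.9); COOH at 240° is eclipsed with H at 240° (6.0). Total 34.0 kJ/mol.
I at 180° is staggered. Ph at 0° is gauche with iPr at 60° (5.6); Cl at 120° is gauche with I at 180° (3.3); Cl at 120° is gauche with iPr at 60° (3.3); COOH at 240° is gauche with I at 180° (3.6). Total 15.8 kJ/mol.
I at 240° is eclipsed. Ph at 0° is eclipsed with H at 0° (8.0); Cl at 120° is eclipsed with iPr at 120° (12.0); COOH at 240° is eclipsed with I at 240° (11.6). Total 31.6 kJ/mol.
I at 300° is staggered. Ph at 0° is gauche with I at 300° (4.1); Cl at 120° is gauche with iPr at 180° (3.3); COOH at 240° is gauche with I at 300° (3.6); COOH at 240° is gauche with iPr at 180° (5.9). Total 16.9 kJ/mol.
Max at 0° (37.8 kJ/mol), min at 180° (15.8 kJ/mol); barrier = 22.0 kJ/mol.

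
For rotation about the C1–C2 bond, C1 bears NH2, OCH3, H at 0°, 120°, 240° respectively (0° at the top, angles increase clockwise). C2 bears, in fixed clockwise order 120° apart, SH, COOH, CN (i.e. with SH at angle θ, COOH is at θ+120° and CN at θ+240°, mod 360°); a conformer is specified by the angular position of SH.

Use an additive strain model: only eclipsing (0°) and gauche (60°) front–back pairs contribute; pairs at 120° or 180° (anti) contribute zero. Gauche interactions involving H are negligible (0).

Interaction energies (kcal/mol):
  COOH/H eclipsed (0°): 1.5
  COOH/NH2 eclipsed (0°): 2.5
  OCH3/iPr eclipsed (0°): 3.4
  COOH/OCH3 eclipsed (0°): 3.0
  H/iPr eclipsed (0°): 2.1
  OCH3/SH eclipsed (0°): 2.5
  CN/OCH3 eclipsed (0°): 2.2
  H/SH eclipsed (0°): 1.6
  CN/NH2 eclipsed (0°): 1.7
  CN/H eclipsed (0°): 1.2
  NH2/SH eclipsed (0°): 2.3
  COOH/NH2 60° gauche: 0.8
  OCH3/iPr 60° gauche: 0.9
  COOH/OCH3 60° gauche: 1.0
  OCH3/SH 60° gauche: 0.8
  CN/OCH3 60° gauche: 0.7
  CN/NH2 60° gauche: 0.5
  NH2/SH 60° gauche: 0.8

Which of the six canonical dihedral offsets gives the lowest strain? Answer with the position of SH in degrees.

SH at 0° (eclipsed): NH2(0°)/SH(0°) eclipsed 2.3; OCH3(120°)/COOH(120°) eclipsed 3.0; H(240°)/CN(240°) eclipsed 1.2 → 6.5 kcal/mol.
SH at 60° (staggered): NH2(0°)/SH(60°) gauche 0.8; NH2(0°)/CN(300°) gauche 0.5; OCH3(120°)/SH(60°) gauche 0.8; OCH3(120°)/COOH(180°) gauche 1.0 → 3.1 kcal/mol.
SH at 120° (eclipsed): NH2(0°)/CN(0°) eclipsed 1.7; OCH3(120°)/SH(120°) eclipsed 2.5; H(240°)/COOH(240°) eclipsed 1.5 → 5.7 kcal/mol.
SH at 180° (staggered): NH2(0°)/COOH(300°) gauche 0.8; NH2(0°)/CN(60°) gauche 0.5; OCH3(120°)/SH(180°) gauche 0.8; OCH3(120°)/CN(60°) gauche 0.7 → 2.8 kcal/mol.
SH at 240° (eclipsed): NH2(0°)/COOH(0°) eclipsed 2.5; OCH3(120°)/CN(120°) eclipsed 2.2; H(240°)/SH(240°) eclipsed 1.6 → 6.3 kcal/mol.
SH at 300° (staggered): NH2(0°)/SH(300°) gauche 0.8; NH2(0°)/COOH(60°) gauche 0.8; OCH3(120°)/COOH(60°) gauche 1.0; OCH3(120°)/CN(180°) gauche 0.7 → 3.3 kcal/mol.
The minimum (2.8 kcal/mol) occurs with SH at 180°.

180°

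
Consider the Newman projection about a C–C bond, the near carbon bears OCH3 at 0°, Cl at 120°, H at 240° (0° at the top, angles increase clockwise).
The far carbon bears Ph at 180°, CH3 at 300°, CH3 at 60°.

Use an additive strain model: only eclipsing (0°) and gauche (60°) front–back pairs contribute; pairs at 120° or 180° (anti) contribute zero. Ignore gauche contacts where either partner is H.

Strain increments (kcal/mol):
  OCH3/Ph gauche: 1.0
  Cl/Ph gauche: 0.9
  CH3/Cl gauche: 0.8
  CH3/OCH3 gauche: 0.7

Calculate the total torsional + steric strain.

3.1 kcal/mol

This conformer (staggered): OCH3(0°)/CH3(300°) gauche 0.7; OCH3(0°)/CH3(60°) gauche 0.7; Cl(120°)/Ph(180°) gauche 0.9; Cl(120°)/CH3(60°) gauche 0.8 → 3.1 kcal/mol.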